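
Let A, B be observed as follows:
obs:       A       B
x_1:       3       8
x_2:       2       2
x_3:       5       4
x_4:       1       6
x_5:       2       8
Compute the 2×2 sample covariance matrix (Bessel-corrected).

Step 1 — column means:
  mean(A) = (3 + 2 + 5 + 1 + 2) / 5 = 13/5 = 2.6
  mean(B) = (8 + 2 + 4 + 6 + 8) / 5 = 28/5 = 5.6

Step 2 — sample covariance S[i,j] = (1/(n-1)) · Σ_k (x_{k,i} - mean_i) · (x_{k,j} - mean_j), with n-1 = 4.
  S[A,A] = ((0.4)·(0.4) + (-0.6)·(-0.6) + (2.4)·(2.4) + (-1.6)·(-1.6) + (-0.6)·(-0.6)) / 4 = 9.2/4 = 2.3
  S[A,B] = ((0.4)·(2.4) + (-0.6)·(-3.6) + (2.4)·(-1.6) + (-1.6)·(0.4) + (-0.6)·(2.4)) / 4 = -2.8/4 = -0.7
  S[B,B] = ((2.4)·(2.4) + (-3.6)·(-3.6) + (-1.6)·(-1.6) + (0.4)·(0.4) + (2.4)·(2.4)) / 4 = 27.2/4 = 6.8

S is symmetric (S[j,i] = S[i,j]). Assembling:

S = [[2.3, -0.7],
 [-0.7, 6.8]]


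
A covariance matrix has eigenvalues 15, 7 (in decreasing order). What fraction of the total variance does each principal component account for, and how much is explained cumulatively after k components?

Step 1 — total variance = trace(Sigma) = Σ λ_i = 15 + 7 = 22.

Step 2 — fraction explained by component i = λ_i / Σ λ:
  PC1: 15/22 = 0.6818
  PC2: 7/22 = 0.3182

Step 3 — cumulative fraction after k components = (λ_1 + ... + λ_k) / Σ λ:
  k = 1: 15/22 = 0.6818
  k = 2: (15 + 7)/22 = 22/22 = 1

Summary (fraction, with percent):

explained: PC1 0.6818 (68.18%), PC2 0.3182 (31.82%);  cumulative: 0.6818, 1


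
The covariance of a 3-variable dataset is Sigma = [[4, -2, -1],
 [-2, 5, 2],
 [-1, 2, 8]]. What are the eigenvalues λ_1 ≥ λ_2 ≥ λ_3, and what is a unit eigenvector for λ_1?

Step 1 — characteristic polynomial p(λ) = det(λI - Sigma) = λ³ - tr·λ² + c_1·λ - det, where tr = trace, c_1 = sum of the principal 2×2 minors, det = det(Sigma):
  tr = 4 + 5 + 8 = 17,
  c_1 = (4·5 - (-2)²) + (4·8 - (-1)²) + (5·8 - (2)²) = 16 + 31 + 36 = 83,
  det = 4·(5·8 - (2)²) - (-2)·((-2)·8 - (2)·(-1)) + (-1)·((-2)·(2) - 5·(-1)) = 4·(36) - (-2)·(-14) + (-1)·(1) = 115.
  So p(λ) = λ³ - 17λ² + 83λ - 115.
Step 2 — look for an integer root (rational root theorem: any rational root is an integer divisor of 115). Testing λ = 5:
  p(5) = 125 - 425 + 415 - 115 = 0  ✓
  Dividing out (λ - 5): p(λ) = (λ - 5)(λ² - 12λ + 23).
Step 3 — remaining eigenvalues from the quadratic λ² - 12λ + 23 = 0:
  Δ = 12² - 4·23 = 144 - 92 = 52,  λ = (12 ± √52)/2 = (12 ± 7.2111)/2 ≈ 9.6056 or 2.3944.
  Sorted: λ_1 = 9.6056,  λ_2 = 5,  λ_3 = 2.3944  (check: sum = 17 = tr ✓).

Step 4 — unit eigenvector for λ_1 ≈ 9.6056: v spans the null space of (Sigma - λ_1 I), whose rows are
  r_1 = (-5.6056, -2, -1),  r_2 = (-2, -4.6056, 2),  r_3 = (-1, 2, -1.6056).
  v is orthogonal to every row, so take v ∝ r_1 × r_2 = ((-2)·(2) - (-1)·(-4.6056), (-1)·(-2) - (-5.6056)·(2), (-5.6056)·(-4.6056) - (-2)·(-2)) ≈ (-8.6056, 13.2111, 21.8167).
  Rescale (multiply by -1 so the first nonzero entry is positive): u = (8.6056, -13.2111, -21.8167).
  ||u|| = √((8.6056)² + (-13.2111)² + (-21.8167)²) = √(724.5551) ≈ 26.9176,  v_1 = u/||u|| ≈ (0.3197, -0.4908, -0.8105) (||v_1|| = 1).

λ_1 = 9.6056,  λ_2 = 5,  λ_3 = 2.3944;  v_1 ≈ (0.3197, -0.4908, -0.8105)


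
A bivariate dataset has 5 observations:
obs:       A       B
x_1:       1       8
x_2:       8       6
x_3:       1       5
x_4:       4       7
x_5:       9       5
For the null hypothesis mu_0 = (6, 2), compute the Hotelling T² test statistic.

Step 1 — sample mean vector:
  mean(A) = (1 + 8 + 1 + 4 + 9) / 5 = 23/5 = 4.6
  mean(B) = (8 + 6 + 5 + 7 + 5) / 5 = 31/5 = 6.2
  x̄ = (4.6, 6.2),  deviation x̄ - mu_0 = (4.6, 6.2) - (6, 2) = (-1.4, 4.2).

Step 2 — sample covariance matrix, S[i,j] = (1/(n-1)) · Σ_k (x_{k,i} - mean_i) · (x_{k,j} - mean_j), divisor n-1 = 4:
  S[A,A] = ((-3.6)·(-3.6) + (3.4)·(3.4) + (-3.6)·(-3.6) + (-0.6)·(-0.6) + (4.4)·(4.4)) / 4 = 57.2/4 = 14.3
  S[A,B] = ((-3.6)·(1.8) + (3.4)·(-0.2) + (-3.6)·(-1.2) + (-0.6)·(0.8) + (4.4)·(-1.2)) / 4 = -8.6/4 = -2.15
  S[B,B] = ((1.8)·(1.8) + (-0.2)·(-0.2) + (-1.2)·(-1.2) + (0.8)·(0.8) + (-1.2)·(-1.2)) / 4 = 6.8/4 = 1.7
  S = [[14.3, -2.15],
 [-2.15, 1.7]].

Step 3 — invert S. det(S) = 14.3·1.7 - (-2.15)² = 19.6875.
  S^{-1} = (1/det) · [[d, -b], [-b, a]] = [[0.0863, 0.1092],
 [0.1092, 0.7263]].

Step 4 — quadratic form (x̄ - mu_0)^T · S^{-1} · (x̄ - mu_0):
  S^{-1} · (x̄ - mu_0) = (0.3378, 2.8978),
  (x̄ - mu_0)^T · [...] = (-1.4)·(0.3378) + (4.2)·(2.8978) = 11.6978.

Step 5 — scale by n: T² = 5 · 11.6978 = 58.4889.

T² ≈ 58.4889


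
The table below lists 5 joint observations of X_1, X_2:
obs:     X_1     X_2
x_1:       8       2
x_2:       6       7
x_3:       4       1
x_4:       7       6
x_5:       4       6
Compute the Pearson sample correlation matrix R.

Step 1 — column means:
  mean(X_1) = (8 + 6 + 4 + 7 + 4) / 5 = 29/5 = 5.8
  mean(X_2) = (2 + 7 + 1 + 6 + 6) / 5 = 22/5 = 4.4

Step 2 — sample variances and covariances s[i,j] = (1/(n-1)) · Σ_k (x_{k,i} - mean_i) · (x_{k,j} - mean_j), with n-1 = 4:
  s[X_1,X_1] = ((2.2)·(2.2) + (0.2)·(0.2) + (-1.8)·(-1.8) + (1.2)·(1.2) + (-1.8)·(-1.8)) / 4 = 12.8/4 = 3.2
  s[X_1,X_2] = ((2.2)·(-2.4) + (0.2)·(2.6) + (-1.8)·(-3.4) + (1.2)·(1.6) + (-1.8)·(1.6)) / 4 = 0.4/4 = 0.1
  s[X_2,X_2] = ((-2.4)·(-2.4) + (2.6)·(2.6) + (-3.4)·(-3.4) + (1.6)·(1.6) + (1.6)·(1.6)) / 4 = 29.2/4 = 7.3
  Sample standard deviations s_i = √(s[i,i]):
  s(X_1) = √(3.2) = 1.7889
  s(X_2) = √(7.3) = 2.7019

Step 3 — r_{ij} = s_{ij} / (s_i · s_j):
  r[X_1,X_1] = 1 (diagonal).
  r[X_1,X_2] = 0.1 / (1.7889 · 2.7019) = 0.1 / 4.8332 = 0.0207
  r[X_2,X_2] = 1 (diagonal).

R is symmetric with unit diagonal. Assembling:

R = [[1, 0.0207],
 [0.0207, 1]]


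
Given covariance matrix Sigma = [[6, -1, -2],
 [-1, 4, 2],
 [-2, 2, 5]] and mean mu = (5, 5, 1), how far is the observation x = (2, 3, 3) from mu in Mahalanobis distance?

Step 1 — centre the observation: (x - mu) = (-3, -2, 2).

Step 2 — invert Sigma (cofactor / det for 3×3, or solve directly):
  Sigma^{-1} = [[0.1928, 0.012, 0.0723],
 [0.012, 0.3133, -0.1205],
 [0.0723, -0.1205, 0.2771]].

Step 3 — form the quadratic (x - mu)^T · Sigma^{-1} · (x - mu):
  Sigma^{-1} · (x - mu) = (-0.4578, -0.9036, 0.5783).
  (x - mu)^T · [Sigma^{-1} · (x - mu)] = (-3)·(-0.4578) + (-2)·(-0.9036) + (2)·(0.5783) = 4.3373.

Step 4 — take square root: d = √(4.3373) ≈ 2.0826.

d(x, mu) = √(4.3373) ≈ 2.0826


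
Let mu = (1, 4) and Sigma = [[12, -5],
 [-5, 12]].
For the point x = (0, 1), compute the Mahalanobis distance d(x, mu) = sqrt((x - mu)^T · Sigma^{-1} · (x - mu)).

Step 1 — centre the observation: (x - mu) = (-1, -3).

Step 2 — invert Sigma. det(Sigma) = 12·12 - (-5)² = 119.
  Sigma^{-1} = (1/det) · [[d, -b], [-b, a]] = [[0.1008, 0.042],
 [0.042, 0.1008]].

Step 3 — form the quadratic (x - mu)^T · Sigma^{-1} · (x - mu):
  Sigma^{-1} · (x - mu) = (-0.2269, -0.3445).
  (x - mu)^T · [Sigma^{-1} · (x - mu)] = (-1)·(-0.2269) + (-3)·(-0.3445) = 1.2605.

Step 4 — take square root: d = √(1.2605) ≈ 1.1227.

d(x, mu) = √(1.2605) ≈ 1.1227


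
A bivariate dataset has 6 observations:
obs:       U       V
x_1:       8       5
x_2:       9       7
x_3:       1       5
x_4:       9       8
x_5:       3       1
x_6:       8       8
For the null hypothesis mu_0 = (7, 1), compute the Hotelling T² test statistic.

Step 1 — sample mean vector:
  mean(U) = (8 + 9 + 1 + 9 + 3 + 8) / 6 = 38/6 = 6.3333
  mean(V) = (5 + 7 + 5 + 8 + 1 + 8) / 6 = 34/6 = 5.6667
  x̄ = (6.3333, 5.6667),  deviation x̄ - mu_0 = (6.3333, 5.6667) - (7, 1) = (-0.6667, 4.6667).

Step 2 — sample covariance matrix, S[i,j] = (1/(n-1)) · Σ_k (x_{k,i} - mean_i) · (x_{k,j} - mean_j), divisor n-1 = 5:
  S[U,U] = ((1.6667)·(1.6667) + (2.6667)·(2.6667) + (-5.3333)·(-5.3333) + (2.6667)·(2.6667) + (-3.3333)·(-3.3333) + (1.6667)·(1.6667)) / 5 = 59.3333/5 = 11.8667
  S[U,V] = ((1.6667)·(-0.6667) + (2.6667)·(1.3333) + (-5.3333)·(-0.6667) + (2.6667)·(2.3333) + (-3.3333)·(-4.6667) + (1.6667)·(2.3333)) / 5 = 31.6667/5 = 6.3333
  S[V,V] = ((-0.6667)·(-0.6667) + (1.3333)·(1.3333) + (-0.6667)·(-0.6667) + (2.3333)·(2.3333) + (-4.6667)·(-4.6667) + (2.3333)·(2.3333)) / 5 = 35.3333/5 = 7.0667
  S = [[11.8667, 6.3333],
 [6.3333, 7.0667]].

Step 3 — invert S. det(S) = 11.8667·7.0667 - (6.3333)² = 43.7467.
  S^{-1} = (1/det) · [[d, -b], [-b, a]] = [[0.1615, -0.1448],
 [-0.1448, 0.2713]].

Step 4 — quadratic form (x̄ - mu_0)^T · S^{-1} · (x̄ - mu_0):
  S^{-1} · (x̄ - mu_0) = (-0.7833, 1.3624),
  (x̄ - mu_0)^T · [...] = (-0.6667)·(-0.7833) + (4.6667)·(1.3624) = 6.88.

Step 5 — scale by n: T² = 6 · 6.88 = 41.2801.

T² ≈ 41.2801


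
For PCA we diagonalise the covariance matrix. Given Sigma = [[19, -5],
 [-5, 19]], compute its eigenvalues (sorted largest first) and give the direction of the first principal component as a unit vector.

Step 1 — characteristic polynomial of 2×2 Sigma:
  det(Sigma - λI) = λ² - trace · λ + det = 0.
  trace = 19 + 19 = 38, det = 19·19 - (-5)² = 336.
Step 2 — discriminant:
  Δ = trace² - 4·det = 1444 - 1344 = 100.
Step 3 — eigenvalues:
  λ = (trace ± √Δ)/2 = (38 ± 10)/2,
  λ_1 = 24,  λ_2 = 14.

Step 4 — unit eigenvector for λ_1: solve (Sigma - λ_1 I)v = 0. First row:
  (19 - 24)·v_x + (-5)·v_y = 0, i.e. (-5)·v_x + (-5)·v_y = 0,
  so v ∝ (b, λ_1 - a) = (-5, 5); multiply by -1 so the first entry is positive: u = (5, -5).
  ||u|| = √((5)² + (-5)²) = √(50) ≈ 7.0711,
  v_1 = u/||u|| ≈ (0.7071, -0.7071) (||v_1|| = 1).

λ_1 = 24,  λ_2 = 14;  v_1 ≈ (0.7071, -0.7071)


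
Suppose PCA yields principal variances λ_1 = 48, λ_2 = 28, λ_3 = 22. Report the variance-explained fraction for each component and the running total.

Step 1 — total variance = trace(Sigma) = Σ λ_i = 48 + 28 + 22 = 98.

Step 2 — fraction explained by component i = λ_i / Σ λ:
  PC1: 48/98 = 0.4898
  PC2: 28/98 = 0.2857
  PC3: 22/98 = 0.2245

Step 3 — cumulative fraction after k components = (λ_1 + ... + λ_k) / Σ λ:
  k = 1: 48/98 = 0.4898
  k = 2: (48 + 28)/98 = 76/98 = 0.7755
  k = 3: (48 + 28 + 22)/98 = 98/98 = 1

Summary (fraction, with percent):

explained: PC1 0.4898 (48.98%), PC2 0.2857 (28.57%), PC3 0.2245 (22.45%);  cumulative: 0.4898, 0.7755, 1


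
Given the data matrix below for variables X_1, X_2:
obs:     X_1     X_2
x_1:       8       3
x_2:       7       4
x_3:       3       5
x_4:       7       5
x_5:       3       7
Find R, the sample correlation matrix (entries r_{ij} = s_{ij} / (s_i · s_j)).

Step 1 — column means:
  mean(X_1) = (8 + 7 + 3 + 7 + 3) / 5 = 28/5 = 5.6
  mean(X_2) = (3 + 4 + 5 + 5 + 7) / 5 = 24/5 = 4.8

Step 2 — sample variances and covariances s[i,j] = (1/(n-1)) · Σ_k (x_{k,i} - mean_i) · (x_{k,j} - mean_j), with n-1 = 4:
  s[X_1,X_1] = ((2.4)·(2.4) + (1.4)·(1.4) + (-2.6)·(-2.6) + (1.4)·(1.4) + (-2.6)·(-2.6)) / 4 = 23.2/4 = 5.8
  s[X_1,X_2] = ((2.4)·(-1.8) + (1.4)·(-0.8) + (-2.6)·(0.2) + (1.4)·(0.2) + (-2.6)·(2.2)) / 4 = -11.4/4 = -2.85
  s[X_2,X_2] = ((-1.8)·(-1.8) + (-0.8)·(-0.8) + (0.2)·(0.2) + (0.2)·(0.2) + (2.2)·(2.2)) / 4 = 8.8/4 = 2.2
  Sample standard deviations s_i = √(s[i,i]):
  s(X_1) = √(5.8) = 2.4083
  s(X_2) = √(2.2) = 1.4832

Step 3 — r_{ij} = s_{ij} / (s_i · s_j):
  r[X_1,X_1] = 1 (diagonal).
  r[X_1,X_2] = -2.85 / (2.4083 · 1.4832) = -2.85 / 3.5721 = -0.7978
  r[X_2,X_2] = 1 (diagonal).

R is symmetric with unit diagonal. Assembling:

R = [[1, -0.7978],
 [-0.7978, 1]]


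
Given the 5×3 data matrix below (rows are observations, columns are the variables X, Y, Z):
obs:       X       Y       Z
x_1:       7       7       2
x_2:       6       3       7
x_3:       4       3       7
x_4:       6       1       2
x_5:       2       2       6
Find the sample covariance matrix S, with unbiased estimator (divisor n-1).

Step 1 — column means:
  mean(X) = (7 + 6 + 4 + 6 + 2) / 5 = 25/5 = 5
  mean(Y) = (7 + 3 + 3 + 1 + 2) / 5 = 16/5 = 3.2
  mean(Z) = (2 + 7 + 7 + 2 + 6) / 5 = 24/5 = 4.8

Step 2 — sample covariance S[i,j] = (1/(n-1)) · Σ_k (x_{k,i} - mean_i) · (x_{k,j} - mean_j), with n-1 = 4.
  S[X,X] = ((2)·(2) + (1)·(1) + (-1)·(-1) + (1)·(1) + (-3)·(-3)) / 4 = 16/4 = 4
  S[X,Y] = ((2)·(3.8) + (1)·(-0.2) + (-1)·(-0.2) + (1)·(-2.2) + (-3)·(-1.2)) / 4 = 9/4 = 2.25
  S[X,Z] = ((2)·(-2.8) + (1)·(2.2) + (-1)·(2.2) + (1)·(-2.8) + (-3)·(1.2)) / 4 = -12/4 = -3
  S[Y,Y] = ((3.8)·(3.8) + (-0.2)·(-0.2) + (-0.2)·(-0.2) + (-2.2)·(-2.2) + (-1.2)·(-1.2)) / 4 = 20.8/4 = 5.2
  S[Y,Z] = ((3.8)·(-2.8) + (-0.2)·(2.2) + (-0.2)·(2.2) + (-2.2)·(-2.8) + (-1.2)·(1.2)) / 4 = -6.8/4 = -1.7
  S[Z,Z] = ((-2.8)·(-2.8) + (2.2)·(2.2) + (2.2)·(2.2) + (-2.8)·(-2.8) + (1.2)·(1.2)) / 4 = 26.8/4 = 6.7

S is symmetric (S[j,i] = S[i,j]). Assembling:

S = [[4, 2.25, -3],
 [2.25, 5.2, -1.7],
 [-3, -1.7, 6.7]]


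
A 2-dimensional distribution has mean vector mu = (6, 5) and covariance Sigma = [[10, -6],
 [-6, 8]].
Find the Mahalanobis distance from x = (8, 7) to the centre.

Step 1 — centre the observation: (x - mu) = (2, 2).

Step 2 — invert Sigma. det(Sigma) = 10·8 - (-6)² = 44.
  Sigma^{-1} = (1/det) · [[d, -b], [-b, a]] = [[0.1818, 0.1364],
 [0.1364, 0.2273]].

Step 3 — form the quadratic (x - mu)^T · Sigma^{-1} · (x - mu):
  Sigma^{-1} · (x - mu) = (0.6364, 0.7273).
  (x - mu)^T · [Sigma^{-1} · (x - mu)] = (2)·(0.6364) + (2)·(0.7273) = 2.7273.

Step 4 — take square root: d = √(2.7273) ≈ 1.6514.

d(x, mu) = √(2.7273) ≈ 1.6514


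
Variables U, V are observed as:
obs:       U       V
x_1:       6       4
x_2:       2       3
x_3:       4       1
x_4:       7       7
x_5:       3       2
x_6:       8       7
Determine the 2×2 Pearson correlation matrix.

Step 1 — column means:
  mean(U) = (6 + 2 + 4 + 7 + 3 + 8) / 6 = 30/6 = 5
  mean(V) = (4 + 3 + 1 + 7 + 2 + 7) / 6 = 24/6 = 4

Step 2 — sample variances and covariances s[i,j] = (1/(n-1)) · Σ_k (x_{k,i} - mean_i) · (x_{k,j} - mean_j), with n-1 = 5:
  s[U,U] = ((1)·(1) + (-3)·(-3) + (-1)·(-1) + (2)·(2) + (-2)·(-2) + (3)·(3)) / 5 = 28/5 = 5.6
  s[U,V] = ((1)·(0) + (-3)·(-1) + (-1)·(-3) + (2)·(3) + (-2)·(-2) + (3)·(3)) / 5 = 25/5 = 5
  s[V,V] = ((0)·(0) + (-1)·(-1) + (-3)·(-3) + (3)·(3) + (-2)·(-2) + (3)·(3)) / 5 = 32/5 = 6.4
  Sample standard deviations s_i = √(s[i,i]):
  s(U) = √(5.6) = 2.3664
  s(V) = √(6.4) = 2.5298

Step 3 — r_{ij} = s_{ij} / (s_i · s_j):
  r[U,U] = 1 (diagonal).
  r[U,V] = 5 / (2.3664 · 2.5298) = 5 / 5.9867 = 0.8352
  r[V,V] = 1 (diagonal).

R is symmetric with unit diagonal. Assembling:

R = [[1, 0.8352],
 [0.8352, 1]]


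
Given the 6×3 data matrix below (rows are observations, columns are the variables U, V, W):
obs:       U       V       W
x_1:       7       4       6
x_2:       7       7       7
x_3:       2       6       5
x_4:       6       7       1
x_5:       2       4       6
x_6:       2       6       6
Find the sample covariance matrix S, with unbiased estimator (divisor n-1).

Step 1 — column means:
  mean(U) = (7 + 7 + 2 + 6 + 2 + 2) / 6 = 26/6 = 4.3333
  mean(V) = (4 + 7 + 6 + 7 + 4 + 6) / 6 = 34/6 = 5.6667
  mean(W) = (6 + 7 + 5 + 1 + 6 + 6) / 6 = 31/6 = 5.1667

Step 2 — sample covariance S[i,j] = (1/(n-1)) · Σ_k (x_{k,i} - mean_i) · (x_{k,j} - mean_j), with n-1 = 5.
  S[U,U] = ((2.6667)·(2.6667) + (2.6667)·(2.6667) + (-2.3333)·(-2.3333) + (1.6667)·(1.6667) + (-2.3333)·(-2.3333) + (-2.3333)·(-2.3333)) / 5 = 33.3333/5 = 6.6667
  S[U,V] = ((2.6667)·(-1.6667) + (2.6667)·(1.3333) + (-2.3333)·(0.3333) + (1.6667)·(1.3333) + (-2.3333)·(-1.6667) + (-2.3333)·(0.3333)) / 5 = 3.6667/5 = 0.7333
  S[U,W] = ((2.6667)·(0.8333) + (2.6667)·(1.8333) + (-2.3333)·(-0.1667) + (1.6667)·(-4.1667) + (-2.3333)·(0.8333) + (-2.3333)·(0.8333)) / 5 = -3.3333/5 = -0.6667
  S[V,V] = ((-1.6667)·(-1.6667) + (1.3333)·(1.3333) + (0.3333)·(0.3333) + (1.3333)·(1.3333) + (-1.6667)·(-1.6667) + (0.3333)·(0.3333)) / 5 = 9.3333/5 = 1.8667
  S[V,W] = ((-1.6667)·(0.8333) + (1.3333)·(1.8333) + (0.3333)·(-0.1667) + (1.3333)·(-4.1667) + (-1.6667)·(0.8333) + (0.3333)·(0.8333)) / 5 = -5.6667/5 = -1.1333
  S[W,W] = ((0.8333)·(0.8333) + (1.8333)·(1.8333) + (-0.1667)·(-0.1667) + (-4.1667)·(-4.1667) + (0.8333)·(0.8333) + (0.8333)·(0.8333)) / 5 = 22.8333/5 = 4.5667

S is symmetric (S[j,i] = S[i,j]). Assembling:

S = [[6.6667, 0.7333, -0.6667],
 [0.7333, 1.8667, -1.1333],
 [-0.6667, -1.1333, 4.5667]]


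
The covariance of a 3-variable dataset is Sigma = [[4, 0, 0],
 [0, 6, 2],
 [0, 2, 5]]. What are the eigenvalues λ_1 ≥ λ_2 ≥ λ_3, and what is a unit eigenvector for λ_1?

Step 1 — characteristic polynomial p(λ) = det(λI - Sigma) = λ³ - tr·λ² + c_1·λ - det, where tr = trace, c_1 = sum of the principal 2×2 minors, det = det(Sigma):
  tr = 4 + 6 + 5 = 15,
  c_1 = (4·6 - (0)²) + (4·5 - (0)²) + (6·5 - (2)²) = 24 + 20 + 26 = 70,
  det = 4·(6·5 - (2)²) - (0)·((0)·5 - (2)·(0)) + (0)·((0)·(2) - 6·(0)) = 4·(26) - (0)·(0) + (0)·(0) = 104.
  So p(λ) = λ³ - 15λ² + 70λ - 104.
Step 2 — look for an integer root (rational root theorem: any rational root is an integer divisor of 104). Testing λ = 4:
  p(4) = 64 - 240 + 280 - 104 = 0  ✓
  Dividing out (λ - 4): p(λ) = (λ - 4)(λ² - 11λ + 26).
Step 3 — remaining eigenvalues from the quadratic λ² - 11λ + 26 = 0:
  Δ = 11² - 4·26 = 121 - 104 = 17,  λ = (11 ± √17)/2 = (11 ± 4.1231)/2 ≈ 7.5616 or 3.4384.
  Sorted: λ_1 = 7.5616,  λ_2 = 4,  λ_3 = 3.4384  (check: sum = 15 = tr ✓).

Step 4 — unit eigenvector for λ_1 ≈ 7.5616: v spans the null space of (Sigma - λ_1 I), whose rows are
  r_1 = (-3.5616, 0, 0),  r_2 = (0, -1.5616, 2),  r_3 = (0, 2, -2.5616).
  v is orthogonal to every row, so take v ∝ r_1 × r_2 = ((0)·(2) - (0)·(-1.5616), (0)·(0) - (-3.5616)·(2), (-3.5616)·(-1.5616) - (0)·(0)) ≈ (0, 7.1231, 5.5616).
  Let u = (0, 7.1231, 5.5616).
  ||u|| = √((0)² + (7.1231)² + (5.5616)²) = √(81.6695) ≈ 9.0371,  v_1 = u/||u|| ≈ (0, 0.7882, 0.6154) (||v_1|| = 1).

λ_1 = 7.5616,  λ_2 = 4,  λ_3 = 3.4384;  v_1 ≈ (0, 0.7882, 0.6154)


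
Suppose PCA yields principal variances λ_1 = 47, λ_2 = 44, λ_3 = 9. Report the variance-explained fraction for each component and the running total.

Step 1 — total variance = trace(Sigma) = Σ λ_i = 47 + 44 + 9 = 100.

Step 2 — fraction explained by component i = λ_i / Σ λ:
  PC1: 47/100 = 0.47
  PC2: 44/100 = 0.44
  PC3: 9/100 = 0.09

Step 3 — cumulative fraction after k components = (λ_1 + ... + λ_k) / Σ λ:
  k = 1: 47/100 = 0.47
  k = 2: (47 + 44)/100 = 91/100 = 0.91
  k = 3: (47 + 44 + 9)/100 = 100/100 = 1

Summary (fraction, with percent):

explained: PC1 0.47 (47%), PC2 0.44 (44%), PC3 0.09 (9%);  cumulative: 0.47, 0.91, 1


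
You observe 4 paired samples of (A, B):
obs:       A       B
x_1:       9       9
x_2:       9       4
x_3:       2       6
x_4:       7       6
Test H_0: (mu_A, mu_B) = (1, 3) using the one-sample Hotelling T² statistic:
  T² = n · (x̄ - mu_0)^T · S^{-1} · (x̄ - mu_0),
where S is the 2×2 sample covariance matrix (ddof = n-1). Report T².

Step 1 — sample mean vector:
  mean(A) = (9 + 9 + 2 + 7) / 4 = 27/4 = 6.75
  mean(B) = (9 + 4 + 6 + 6) / 4 = 25/4 = 6.25
  x̄ = (6.75, 6.25),  deviation x̄ - mu_0 = (6.75, 6.25) - (1, 3) = (5.75, 3.25).

Step 2 — sample covariance matrix, S[i,j] = (1/(n-1)) · Σ_k (x_{k,i} - mean_i) · (x_{k,j} - mean_j), divisor n-1 = 3:
  S[A,A] = ((2.25)·(2.25) + (2.25)·(2.25) + (-4.75)·(-4.75) + (0.25)·(0.25)) / 3 = 32.75/3 = 10.9167
  S[A,B] = ((2.25)·(2.75) + (2.25)·(-2.25) + (-4.75)·(-0.25) + (0.25)·(-0.25)) / 3 = 2.25/3 = 0.75
  S[B,B] = ((2.75)·(2.75) + (-2.25)·(-2.25) + (-0.25)·(-0.25) + (-0.25)·(-0.25)) / 3 = 12.75/3 = 4.25
  S = [[10.9167, 0.75],
 [0.75, 4.25]].

Step 3 — invert S. det(S) = 10.9167·4.25 - (0.75)² = 45.8333.
  S^{-1} = (1/det) · [[d, -b], [-b, a]] = [[0.0927, -0.0164],
 [-0.0164, 0.2382]].

Step 4 — quadratic form (x̄ - mu_0)^T · S^{-1} · (x̄ - mu_0):
  S^{-1} · (x̄ - mu_0) = (0.48, 0.68),
  (x̄ - mu_0)^T · [...] = (5.75)·(0.48) + (3.25)·(0.68) = 4.97.

Step 5 — scale by n: T² = 4 · 4.97 = 19.88.

T² ≈ 19.88


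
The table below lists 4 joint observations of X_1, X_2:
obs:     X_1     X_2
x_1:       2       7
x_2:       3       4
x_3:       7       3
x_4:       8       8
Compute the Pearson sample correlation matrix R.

Step 1 — column means:
  mean(X_1) = (2 + 3 + 7 + 8) / 4 = 20/4 = 5
  mean(X_2) = (7 + 4 + 3 + 8) / 4 = 22/4 = 5.5

Step 2 — sample variances and covariances s[i,j] = (1/(n-1)) · Σ_k (x_{k,i} - mean_i) · (x_{k,j} - mean_j), with n-1 = 3:
  s[X_1,X_1] = ((-3)·(-3) + (-2)·(-2) + (2)·(2) + (3)·(3)) / 3 = 26/3 = 8.6667
  s[X_1,X_2] = ((-3)·(1.5) + (-2)·(-1.5) + (2)·(-2.5) + (3)·(2.5)) / 3 = 1/3 = 0.3333
  s[X_2,X_2] = ((1.5)·(1.5) + (-1.5)·(-1.5) + (-2.5)·(-2.5) + (2.5)·(2.5)) / 3 = 17/3 = 5.6667
  Sample standard deviations s_i = √(s[i,i]):
  s(X_1) = √(8.6667) = 2.9439
  s(X_2) = √(5.6667) = 2.3805

Step 3 — r_{ij} = s_{ij} / (s_i · s_j):
  r[X_1,X_1] = 1 (diagonal).
  r[X_1,X_2] = 0.3333 / (2.9439 · 2.3805) = 0.3333 / 7.0079 = 0.0476
  r[X_2,X_2] = 1 (diagonal).

R is symmetric with unit diagonal. Assembling:

R = [[1, 0.0476],
 [0.0476, 1]]


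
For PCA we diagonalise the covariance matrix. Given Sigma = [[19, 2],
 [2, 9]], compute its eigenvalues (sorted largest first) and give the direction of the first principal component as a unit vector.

Step 1 — characteristic polynomial of 2×2 Sigma:
  det(Sigma - λI) = λ² - trace · λ + det = 0.
  trace = 19 + 9 = 28, det = 19·9 - (2)² = 167.
Step 2 — discriminant:
  Δ = trace² - 4·det = 784 - 668 = 116.
Step 3 — eigenvalues:
  λ = (trace ± √Δ)/2 = (28 ± 10.7703)/2,
  λ_1 = 19.3852,  λ_2 = 8.6148.

Step 4 — unit eigenvector for λ_1: solve (Sigma - λ_1 I)v = 0. First row:
  (19 - 19.3852)·v_x + (2)·v_y = 0, i.e. (-0.3852)·v_x + (2)·v_y = 0,
  so v ∝ (b, λ_1 - a) = (2, 0.3852) = u.
  ||u|| = √((2)² + (0.3852)²) = √(4.1484) ≈ 2.0368,
  v_1 = u/||u|| ≈ (0.982, 0.1891) (||v_1|| = 1).

λ_1 = 19.3852,  λ_2 = 8.6148;  v_1 ≈ (0.982, 0.1891)


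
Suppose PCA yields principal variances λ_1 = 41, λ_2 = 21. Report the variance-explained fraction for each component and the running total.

Step 1 — total variance = trace(Sigma) = Σ λ_i = 41 + 21 = 62.

Step 2 — fraction explained by component i = λ_i / Σ λ:
  PC1: 41/62 = 0.6613
  PC2: 21/62 = 0.3387

Step 3 — cumulative fraction after k components = (λ_1 + ... + λ_k) / Σ λ:
  k = 1: 41/62 = 0.6613
  k = 2: (41 + 21)/62 = 62/62 = 1

Summary (fraction, with percent):

explained: PC1 0.6613 (66.13%), PC2 0.3387 (33.87%);  cumulative: 0.6613, 1


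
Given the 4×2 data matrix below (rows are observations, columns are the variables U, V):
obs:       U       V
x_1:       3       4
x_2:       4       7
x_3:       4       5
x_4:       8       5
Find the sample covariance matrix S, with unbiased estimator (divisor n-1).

Step 1 — column means:
  mean(U) = (3 + 4 + 4 + 8) / 4 = 19/4 = 4.75
  mean(V) = (4 + 7 + 5 + 5) / 4 = 21/4 = 5.25

Step 2 — sample covariance S[i,j] = (1/(n-1)) · Σ_k (x_{k,i} - mean_i) · (x_{k,j} - mean_j), with n-1 = 3.
  S[U,U] = ((-1.75)·(-1.75) + (-0.75)·(-0.75) + (-0.75)·(-0.75) + (3.25)·(3.25)) / 3 = 14.75/3 = 4.9167
  S[U,V] = ((-1.75)·(-1.25) + (-0.75)·(1.75) + (-0.75)·(-0.25) + (3.25)·(-0.25)) / 3 = 0.25/3 = 0.0833
  S[V,V] = ((-1.25)·(-1.25) + (1.75)·(1.75) + (-0.25)·(-0.25) + (-0.25)·(-0.25)) / 3 = 4.75/3 = 1.5833

S is symmetric (S[j,i] = S[i,j]). Assembling:

S = [[4.9167, 0.0833],
 [0.0833, 1.5833]]


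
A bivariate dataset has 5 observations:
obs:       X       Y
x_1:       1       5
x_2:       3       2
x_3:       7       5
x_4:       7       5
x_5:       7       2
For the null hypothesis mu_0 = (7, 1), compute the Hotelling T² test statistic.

Step 1 — sample mean vector:
  mean(X) = (1 + 3 + 7 + 7 + 7) / 5 = 25/5 = 5
  mean(Y) = (5 + 2 + 5 + 5 + 2) / 5 = 19/5 = 3.8
  x̄ = (5, 3.8),  deviation x̄ - mu_0 = (5, 3.8) - (7, 1) = (-2, 2.8).

Step 2 — sample covariance matrix, S[i,j] = (1/(n-1)) · Σ_k (x_{k,i} - mean_i) · (x_{k,j} - mean_j), divisor n-1 = 4:
  S[X,X] = ((-4)·(-4) + (-2)·(-2) + (2)·(2) + (2)·(2) + (2)·(2)) / 4 = 32/4 = 8
  S[X,Y] = ((-4)·(1.2) + (-2)·(-1.8) + (2)·(1.2) + (2)·(1.2) + (2)·(-1.8)) / 4 = 0/4 = 0
  S[Y,Y] = ((1.2)·(1.2) + (-1.8)·(-1.8) + (1.2)·(1.2) + (1.2)·(1.2) + (-1.8)·(-1.8)) / 4 = 10.8/4 = 2.7
  S = [[8, 0],
 [0, 2.7]].

Step 3 — invert S. det(S) = 8·2.7 - (0)² = 21.6.
  S^{-1} = (1/det) · [[d, -b], [-b, a]] = [[0.125, 0],
 [0, 0.3704]].

Step 4 — quadratic form (x̄ - mu_0)^T · S^{-1} · (x̄ - mu_0):
  S^{-1} · (x̄ - mu_0) = (-0.25, 1.037),
  (x̄ - mu_0)^T · [...] = (-2)·(-0.25) + (2.8)·(1.037) = 3.4037.

Step 5 — scale by n: T² = 5 · 3.4037 = 17.0185.

T² ≈ 17.0185


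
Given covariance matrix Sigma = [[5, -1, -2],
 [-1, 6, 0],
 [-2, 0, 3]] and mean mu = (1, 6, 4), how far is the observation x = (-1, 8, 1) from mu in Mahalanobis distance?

Step 1 — centre the observation: (x - mu) = (-2, 2, -3).

Step 2 — invert Sigma (cofactor / det for 3×3, or solve directly):
  Sigma^{-1} = [[0.2857, 0.0476, 0.1905],
 [0.0476, 0.1746, 0.0317],
 [0.1905, 0.0317, 0.4603]].

Step 3 — form the quadratic (x - mu)^T · Sigma^{-1} · (x - mu):
  Sigma^{-1} · (x - mu) = (-1.0476, 0.1587, -1.6984).
  (x - mu)^T · [Sigma^{-1} · (x - mu)] = (-2)·(-1.0476) + (2)·(0.1587) + (-3)·(-1.6984) = 7.5079.

Step 4 — take square root: d = √(7.5079) ≈ 2.7401.

d(x, mu) = √(7.5079) ≈ 2.7401


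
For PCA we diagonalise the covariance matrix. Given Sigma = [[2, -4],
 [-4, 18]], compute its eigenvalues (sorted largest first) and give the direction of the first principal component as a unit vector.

Step 1 — characteristic polynomial of 2×2 Sigma:
  det(Sigma - λI) = λ² - trace · λ + det = 0.
  trace = 2 + 18 = 20, det = 2·18 - (-4)² = 20.
Step 2 — discriminant:
  Δ = trace² - 4·det = 400 - 80 = 320.
Step 3 — eigenvalues:
  λ = (trace ± √Δ)/2 = (20 ± 17.8885)/2,
  λ_1 = 18.9443,  λ_2 = 1.0557.

Step 4 — unit eigenvector for λ_1: solve (Sigma - λ_1 I)v = 0. First row:
  (2 - 18.9443)·v_x + (-4)·v_y = 0, i.e. (-16.9443)·v_x + (-4)·v_y = 0,
  so v ∝ (b, λ_1 - a) = (-4, 16.9443); multiply by -1 so the first entry is positive: u = (4, -16.9443).
  ||u|| = √((4)² + (-16.9443)²) = √(303.1084) ≈ 17.41,
  v_1 = u/||u|| ≈ (0.2298, -0.9732) (||v_1|| = 1).

λ_1 = 18.9443,  λ_2 = 1.0557;  v_1 ≈ (0.2298, -0.9732)


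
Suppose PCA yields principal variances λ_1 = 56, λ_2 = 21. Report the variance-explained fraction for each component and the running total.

Step 1 — total variance = trace(Sigma) = Σ λ_i = 56 + 21 = 77.

Step 2 — fraction explained by component i = λ_i / Σ λ:
  PC1: 56/77 = 0.7273
  PC2: 21/77 = 0.2727

Step 3 — cumulative fraction after k components = (λ_1 + ... + λ_k) / Σ λ:
  k = 1: 56/77 = 0.7273
  k = 2: (56 + 21)/77 = 77/77 = 1

Summary (fraction, with percent):

explained: PC1 0.7273 (72.73%), PC2 0.2727 (27.27%);  cumulative: 0.7273, 1


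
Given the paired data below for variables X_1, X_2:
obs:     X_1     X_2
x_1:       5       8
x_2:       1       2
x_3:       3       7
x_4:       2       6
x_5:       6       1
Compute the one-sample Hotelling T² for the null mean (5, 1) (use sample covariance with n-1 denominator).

Step 1 — sample mean vector:
  mean(X_1) = (5 + 1 + 3 + 2 + 6) / 5 = 17/5 = 3.4
  mean(X_2) = (8 + 2 + 7 + 6 + 1) / 5 = 24/5 = 4.8
  x̄ = (3.4, 4.8),  deviation x̄ - mu_0 = (3.4, 4.8) - (5, 1) = (-1.6, 3.8).

Step 2 — sample covariance matrix, S[i,j] = (1/(n-1)) · Σ_k (x_{k,i} - mean_i) · (x_{k,j} - mean_j), divisor n-1 = 4:
  S[X_1,X_1] = ((1.6)·(1.6) + (-2.4)·(-2.4) + (-0.4)·(-0.4) + (-1.4)·(-1.4) + (2.6)·(2.6)) / 4 = 17.2/4 = 4.3
  S[X_1,X_2] = ((1.6)·(3.2) + (-2.4)·(-2.8) + (-0.4)·(2.2) + (-1.4)·(1.2) + (2.6)·(-3.8)) / 4 = -0.6/4 = -0.15
  S[X_2,X_2] = ((3.2)·(3.2) + (-2.8)·(-2.8) + (2.2)·(2.2) + (1.2)·(1.2) + (-3.8)·(-3.8)) / 4 = 38.8/4 = 9.7
  S = [[4.3, -0.15],
 [-0.15, 9.7]].

Step 3 — invert S. det(S) = 4.3·9.7 - (-0.15)² = 41.6875.
  S^{-1} = (1/det) · [[d, -b], [-b, a]] = [[0.2327, 0.0036],
 [0.0036, 0.1031]].

Step 4 — quadratic form (x̄ - mu_0)^T · S^{-1} · (x̄ - mu_0):
  S^{-1} · (x̄ - mu_0) = (-0.3586, 0.3862),
  (x̄ - mu_0)^T · [...] = (-1.6)·(-0.3586) + (3.8)·(0.3862) = 2.0414.

Step 5 — scale by n: T² = 5 · 2.0414 = 10.2069.

T² ≈ 10.2069


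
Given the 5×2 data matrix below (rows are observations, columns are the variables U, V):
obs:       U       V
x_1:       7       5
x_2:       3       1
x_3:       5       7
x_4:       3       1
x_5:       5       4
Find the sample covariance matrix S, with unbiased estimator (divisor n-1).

Step 1 — column means:
  mean(U) = (7 + 3 + 5 + 3 + 5) / 5 = 23/5 = 4.6
  mean(V) = (5 + 1 + 7 + 1 + 4) / 5 = 18/5 = 3.6

Step 2 — sample covariance S[i,j] = (1/(n-1)) · Σ_k (x_{k,i} - mean_i) · (x_{k,j} - mean_j), with n-1 = 4.
  S[U,U] = ((2.4)·(2.4) + (-1.6)·(-1.6) + (0.4)·(0.4) + (-1.6)·(-1.6) + (0.4)·(0.4)) / 4 = 11.2/4 = 2.8
  S[U,V] = ((2.4)·(1.4) + (-1.6)·(-2.6) + (0.4)·(3.4) + (-1.6)·(-2.6) + (0.4)·(0.4)) / 4 = 13.2/4 = 3.3
  S[V,V] = ((1.4)·(1.4) + (-2.6)·(-2.6) + (3.4)·(3.4) + (-2.6)·(-2.6) + (0.4)·(0.4)) / 4 = 27.2/4 = 6.8

S is symmetric (S[j,i] = S[i,j]). Assembling:

S = [[2.8, 3.3],
 [3.3, 6.8]]


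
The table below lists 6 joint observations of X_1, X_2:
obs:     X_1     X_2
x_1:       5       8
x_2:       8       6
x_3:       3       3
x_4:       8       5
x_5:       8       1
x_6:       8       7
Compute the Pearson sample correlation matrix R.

Step 1 — column means:
  mean(X_1) = (5 + 8 + 3 + 8 + 8 + 8) / 6 = 40/6 = 6.6667
  mean(X_2) = (8 + 6 + 3 + 5 + 1 + 7) / 6 = 30/6 = 5

Step 2 — sample variances and covariances s[i,j] = (1/(n-1)) · Σ_k (x_{k,i} - mean_i) · (x_{k,j} - mean_j), with n-1 = 5:
  s[X_1,X_1] = ((-1.6667)·(-1.6667) + (1.3333)·(1.3333) + (-3.6667)·(-3.6667) + (1.3333)·(1.3333) + (1.3333)·(1.3333) + (1.3333)·(1.3333)) / 5 = 23.3333/5 = 4.6667
  s[X_1,X_2] = ((-1.6667)·(3) + (1.3333)·(1) + (-3.6667)·(-2) + (1.3333)·(0) + (1.3333)·(-4) + (1.3333)·(2)) / 5 = 1/5 = 0.2
  s[X_2,X_2] = ((3)·(3) + (1)·(1) + (-2)·(-2) + (0)·(0) + (-4)·(-4) + (2)·(2)) / 5 = 34/5 = 6.8
  Sample standard deviations s_i = √(s[i,i]):
  s(X_1) = √(4.6667) = 2.1602
  s(X_2) = √(6.8) = 2.6077

Step 3 — r_{ij} = s_{ij} / (s_i · s_j):
  r[X_1,X_1] = 1 (diagonal).
  r[X_1,X_2] = 0.2 / (2.1602 · 2.6077) = 0.2 / 5.6332 = 0.0355
  r[X_2,X_2] = 1 (diagonal).

R is symmetric with unit diagonal. Assembling:

R = [[1, 0.0355],
 [0.0355, 1]]


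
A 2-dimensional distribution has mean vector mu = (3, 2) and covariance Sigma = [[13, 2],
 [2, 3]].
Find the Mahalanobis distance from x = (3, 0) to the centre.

Step 1 — centre the observation: (x - mu) = (0, -2).

Step 2 — invert Sigma. det(Sigma) = 13·3 - (2)² = 35.
  Sigma^{-1} = (1/det) · [[d, -b], [-b, a]] = [[0.0857, -0.0571],
 [-0.0571, 0.3714]].

Step 3 — form the quadratic (x - mu)^T · Sigma^{-1} · (x - mu):
  Sigma^{-1} · (x - mu) = (0.1143, -0.7429).
  (x - mu)^T · [Sigma^{-1} · (x - mu)] = (0)·(0.1143) + (-2)·(-0.7429) = 1.4857.

Step 4 — take square root: d = √(1.4857) ≈ 1.2189.

d(x, mu) = √(1.4857) ≈ 1.2189


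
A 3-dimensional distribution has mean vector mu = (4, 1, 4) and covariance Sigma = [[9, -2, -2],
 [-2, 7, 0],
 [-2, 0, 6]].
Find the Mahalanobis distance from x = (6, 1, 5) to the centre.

Step 1 — centre the observation: (x - mu) = (2, 0, 1).

Step 2 — invert Sigma (cofactor / det for 3×3, or solve directly):
  Sigma^{-1} = [[0.1288, 0.0368, 0.0429],
 [0.0368, 0.1534, 0.0123],
 [0.0429, 0.0123, 0.181]].

Step 3 — form the quadratic (x - mu)^T · Sigma^{-1} · (x - mu):
  Sigma^{-1} · (x - mu) = (0.3006, 0.0859, 0.2669).
  (x - mu)^T · [Sigma^{-1} · (x - mu)] = (2)·(0.3006) + (0)·(0.0859) + (1)·(0.2669) = 0.8681.

Step 4 — take square root: d = √(0.8681) ≈ 0.9317.

d(x, mu) = √(0.8681) ≈ 0.9317


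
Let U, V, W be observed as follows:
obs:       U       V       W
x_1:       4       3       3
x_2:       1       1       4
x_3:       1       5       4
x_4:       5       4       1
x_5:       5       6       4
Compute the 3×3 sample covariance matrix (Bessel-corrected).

Step 1 — column means:
  mean(U) = (4 + 1 + 1 + 5 + 5) / 5 = 16/5 = 3.2
  mean(V) = (3 + 1 + 5 + 4 + 6) / 5 = 19/5 = 3.8
  mean(W) = (3 + 4 + 4 + 1 + 4) / 5 = 16/5 = 3.2

Step 2 — sample covariance S[i,j] = (1/(n-1)) · Σ_k (x_{k,i} - mean_i) · (x_{k,j} - mean_j), with n-1 = 4.
  S[U,U] = ((0.8)·(0.8) + (-2.2)·(-2.2) + (-2.2)·(-2.2) + (1.8)·(1.8) + (1.8)·(1.8)) / 4 = 16.8/4 = 4.2
  S[U,V] = ((0.8)·(-0.8) + (-2.2)·(-2.8) + (-2.2)·(1.2) + (1.8)·(0.2) + (1.8)·(2.2)) / 4 = 7.2/4 = 1.8
  S[U,W] = ((0.8)·(-0.2) + (-2.2)·(0.8) + (-2.2)·(0.8) + (1.8)·(-2.2) + (1.8)·(0.8)) / 4 = -6.2/4 = -1.55
  S[V,V] = ((-0.8)·(-0.8) + (-2.8)·(-2.8) + (1.2)·(1.2) + (0.2)·(0.2) + (2.2)·(2.2)) / 4 = 14.8/4 = 3.7
  S[V,W] = ((-0.8)·(-0.2) + (-2.8)·(0.8) + (1.2)·(0.8) + (0.2)·(-2.2) + (2.2)·(0.8)) / 4 = 0.2/4 = 0.05
  S[W,W] = ((-0.2)·(-0.2) + (0.8)·(0.8) + (0.8)·(0.8) + (-2.2)·(-2.2) + (0.8)·(0.8)) / 4 = 6.8/4 = 1.7

S is symmetric (S[j,i] = S[i,j]). Assembling:

S = [[4.2, 1.8, -1.55],
 [1.8, 3.7, 0.05],
 [-1.55, 0.05, 1.7]]


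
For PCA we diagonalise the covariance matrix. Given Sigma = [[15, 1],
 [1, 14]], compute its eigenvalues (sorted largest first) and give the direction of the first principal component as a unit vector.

Step 1 — characteristic polynomial of 2×2 Sigma:
  det(Sigma - λI) = λ² - trace · λ + det = 0.
  trace = 15 + 14 = 29, det = 15·14 - (1)² = 209.
Step 2 — discriminant:
  Δ = trace² - 4·det = 841 - 836 = 5.
Step 3 — eigenvalues:
  λ = (trace ± √Δ)/2 = (29 ± 2.2361)/2,
  λ_1 = 15.618,  λ_2 = 13.382.

Step 4 — unit eigenvector for λ_1: solve (Sigma - λ_1 I)v = 0. First row:
  (15 - 15.618)·v_x + (1)·v_y = 0, i.e. (-0.618)·v_x + (1)·v_y = 0,
  so v ∝ (b, λ_1 - a) = (1, 0.618) = u.
  ||u|| = √((1)² + (0.618)²) = √(1.382) ≈ 1.1756,
  v_1 = u/||u|| ≈ (0.8507, 0.5257) (||v_1|| = 1).

λ_1 = 15.618,  λ_2 = 13.382;  v_1 ≈ (0.8507, 0.5257)


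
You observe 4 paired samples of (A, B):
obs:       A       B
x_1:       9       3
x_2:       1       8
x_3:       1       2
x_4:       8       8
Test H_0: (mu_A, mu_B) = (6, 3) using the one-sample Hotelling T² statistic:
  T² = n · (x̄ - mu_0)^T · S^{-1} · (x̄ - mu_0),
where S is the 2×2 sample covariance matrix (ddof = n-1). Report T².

Step 1 — sample mean vector:
  mean(A) = (9 + 1 + 1 + 8) / 4 = 19/4 = 4.75
  mean(B) = (3 + 8 + 2 + 8) / 4 = 21/4 = 5.25
  x̄ = (4.75, 5.25),  deviation x̄ - mu_0 = (4.75, 5.25) - (6, 3) = (-1.25, 2.25).

Step 2 — sample covariance matrix, S[i,j] = (1/(n-1)) · Σ_k (x_{k,i} - mean_i) · (x_{k,j} - mean_j), divisor n-1 = 3:
  S[A,A] = ((4.25)·(4.25) + (-3.75)·(-3.75) + (-3.75)·(-3.75) + (3.25)·(3.25)) / 3 = 56.75/3 = 18.9167
  S[A,B] = ((4.25)·(-2.25) + (-3.75)·(2.75) + (-3.75)·(-3.25) + (3.25)·(2.75)) / 3 = 1.25/3 = 0.4167
  S[B,B] = ((-2.25)·(-2.25) + (2.75)·(2.75) + (-3.25)·(-3.25) + (2.75)·(2.75)) / 3 = 30.75/3 = 10.25
  S = [[18.9167, 0.4167],
 [0.4167, 10.25]].

Step 3 — invert S. det(S) = 18.9167·10.25 - (0.4167)² = 193.7222.
  S^{-1} = (1/det) · [[d, -b], [-b, a]] = [[0.0529, -0.0022],
 [-0.0022, 0.0976]].

Step 4 — quadratic form (x̄ - mu_0)^T · S^{-1} · (x̄ - mu_0):
  S^{-1} · (x̄ - mu_0) = (-0.071, 0.2224),
  (x̄ - mu_0)^T · [...] = (-1.25)·(-0.071) + (2.25)·(0.2224) = 0.5891.

Step 5 — scale by n: T² = 4 · 0.5891 = 2.3565.

T² ≈ 2.3565


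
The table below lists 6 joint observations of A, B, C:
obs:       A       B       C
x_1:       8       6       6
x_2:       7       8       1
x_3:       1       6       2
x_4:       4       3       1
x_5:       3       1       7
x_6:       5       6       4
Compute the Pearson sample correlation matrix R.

Step 1 — column means:
  mean(A) = (8 + 7 + 1 + 4 + 3 + 5) / 6 = 28/6 = 4.6667
  mean(B) = (6 + 8 + 6 + 3 + 1 + 6) / 6 = 30/6 = 5
  mean(C) = (6 + 1 + 2 + 1 + 7 + 4) / 6 = 21/6 = 3.5

Step 2 — sample variances and covariances s[i,j] = (1/(n-1)) · Σ_k (x_{k,i} - mean_i) · (x_{k,j} - mean_j), with n-1 = 5:
  s[A,A] = ((3.3333)·(3.3333) + (2.3333)·(2.3333) + (-3.6667)·(-3.6667) + (-0.6667)·(-0.6667) + (-1.6667)·(-1.6667) + (0.3333)·(0.3333)) / 5 = 33.3333/5 = 6.6667
  s[A,B] = ((3.3333)·(1) + (2.3333)·(3) + (-3.6667)·(1) + (-0.6667)·(-2) + (-1.6667)·(-4) + (0.3333)·(1)) / 5 = 15/5 = 3
  s[A,C] = ((3.3333)·(2.5) + (2.3333)·(-2.5) + (-3.6667)·(-1.5) + (-0.6667)·(-2.5) + (-1.6667)·(3.5) + (0.3333)·(0.5)) / 5 = 4/5 = 0.8
  s[B,B] = ((1)·(1) + (3)·(3) + (1)·(1) + (-2)·(-2) + (-4)·(-4) + (1)·(1)) / 5 = 32/5 = 6.4
  s[B,C] = ((1)·(2.5) + (3)·(-2.5) + (1)·(-1.5) + (-2)·(-2.5) + (-4)·(3.5) + (1)·(0.5)) / 5 = -15/5 = -3
  s[C,C] = ((2.5)·(2.5) + (-2.5)·(-2.5) + (-1.5)·(-1.5) + (-2.5)·(-2.5) + (3.5)·(3.5) + (0.5)·(0.5)) / 5 = 33.5/5 = 6.7
  Sample standard deviations s_i = √(s[i,i]):
  s(A) = √(6.6667) = 2.582
  s(B) = √(6.4) = 2.5298
  s(C) = √(6.7) = 2.5884

Step 3 — r_{ij} = s_{ij} / (s_i · s_j):
  r[A,A] = 1 (diagonal).
  r[A,B] = 3 / (2.582 · 2.5298) = 3 / 6.532 = 0.4593
  r[A,C] = 0.8 / (2.582 · 2.5884) = 0.8 / 6.6833 = 0.1197
  r[B,B] = 1 (diagonal).
  r[B,C] = -3 / (2.5298 · 2.5884) = -3 / 6.5483 = -0.4581
  r[C,C] = 1 (diagonal).

R is symmetric with unit diagonal. Assembling:

R = [[1, 0.4593, 0.1197],
 [0.4593, 1, -0.4581],
 [0.1197, -0.4581, 1]]


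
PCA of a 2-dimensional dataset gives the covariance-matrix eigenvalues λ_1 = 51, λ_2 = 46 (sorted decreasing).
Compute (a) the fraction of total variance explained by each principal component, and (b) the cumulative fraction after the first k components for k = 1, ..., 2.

Step 1 — total variance = trace(Sigma) = Σ λ_i = 51 + 46 = 97.

Step 2 — fraction explained by component i = λ_i / Σ λ:
  PC1: 51/97 = 0.5258
  PC2: 46/97 = 0.4742

Step 3 — cumulative fraction after k components = (λ_1 + ... + λ_k) / Σ λ:
  k = 1: 51/97 = 0.5258
  k = 2: (51 + 46)/97 = 97/97 = 1

Summary (fraction, with percent):

explained: PC1 0.5258 (52.58%), PC2 0.4742 (47.42%);  cumulative: 0.5258, 1


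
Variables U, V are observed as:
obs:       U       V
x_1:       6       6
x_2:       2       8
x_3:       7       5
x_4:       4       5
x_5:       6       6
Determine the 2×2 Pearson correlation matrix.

Step 1 — column means:
  mean(U) = (6 + 2 + 7 + 4 + 6) / 5 = 25/5 = 5
  mean(V) = (6 + 8 + 5 + 5 + 6) / 5 = 30/5 = 6

Step 2 — sample variances and covariances s[i,j] = (1/(n-1)) · Σ_k (x_{k,i} - mean_i) · (x_{k,j} - mean_j), with n-1 = 4:
  s[U,U] = ((1)·(1) + (-3)·(-3) + (2)·(2) + (-1)·(-1) + (1)·(1)) / 4 = 16/4 = 4
  s[U,V] = ((1)·(0) + (-3)·(2) + (2)·(-1) + (-1)·(-1) + (1)·(0)) / 4 = -7/4 = -1.75
  s[V,V] = ((0)·(0) + (2)·(2) + (-1)·(-1) + (-1)·(-1) + (0)·(0)) / 4 = 6/4 = 1.5
  Sample standard deviations s_i = √(s[i,i]):
  s(U) = √(4) = 2
  s(V) = √(1.5) = 1.2247

Step 3 — r_{ij} = s_{ij} / (s_i · s_j):
  r[U,U] = 1 (diagonal).
  r[U,V] = -1.75 / (2 · 1.2247) = -1.75 / 2.4495 = -0.7144
  r[V,V] = 1 (diagonal).

R is symmetric with unit diagonal. Assembling:

R = [[1, -0.7144],
 [-0.7144, 1]]


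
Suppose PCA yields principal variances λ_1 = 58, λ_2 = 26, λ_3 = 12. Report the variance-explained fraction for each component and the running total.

Step 1 — total variance = trace(Sigma) = Σ λ_i = 58 + 26 + 12 = 96.

Step 2 — fraction explained by component i = λ_i / Σ λ:
  PC1: 58/96 = 0.6042
  PC2: 26/96 = 0.2708
  PC3: 12/96 = 0.125

Step 3 — cumulative fraction after k components = (λ_1 + ... + λ_k) / Σ λ:
  k = 1: 58/96 = 0.6042
  k = 2: (58 + 26)/96 = 84/96 = 0.875
  k = 3: (58 + 26 + 12)/96 = 96/96 = 1

Summary (fraction, with percent):

explained: PC1 0.6042 (60.42%), PC2 0.2708 (27.08%), PC3 0.125 (12.5%);  cumulative: 0.6042, 0.875, 1
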